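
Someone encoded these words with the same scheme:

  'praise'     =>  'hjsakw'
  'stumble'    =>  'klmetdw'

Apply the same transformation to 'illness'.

Each letter is shifted forward by 18 in the alphabet (a Caesar shift of +18).
Applying it to illness: i+18=a, l+18=d, l+18=d, n+18=f, e+18=w, s+18=k, s+18=k.

addfwkk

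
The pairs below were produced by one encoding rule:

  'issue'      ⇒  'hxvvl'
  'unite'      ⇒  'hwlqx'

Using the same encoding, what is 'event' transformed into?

The word is reversed, then every letter is shifted forward by 3.
For event: reverse → tneve; then shift: t+3=w, n+3=q, e+3=h, v+3=y, e+3=h.

wqhyh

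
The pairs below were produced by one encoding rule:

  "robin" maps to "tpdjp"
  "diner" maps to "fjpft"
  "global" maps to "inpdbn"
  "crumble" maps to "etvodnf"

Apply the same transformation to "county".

epvpva

The shift depends on letter class: consonant r→t is +2, but vowel o→p is +1. Vowels shift forward by 1 and consonants shift forward by 2.
Applying it to county: c(cons)+2=e, o(vowel)+1=p, u(vowel)+1=v, n(cons)+2=p, t(cons)+2=v, y(cons)+2=a.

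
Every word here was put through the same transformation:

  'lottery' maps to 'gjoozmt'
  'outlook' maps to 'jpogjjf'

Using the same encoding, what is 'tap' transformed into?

ovk

Compare letters: l→g is +21, o→j is +21, t→o is +21 — a constant shift. It's a constant shift of +21 (ROT21).
Applying it to tap: t+21=o, a+21=v, p+21=k.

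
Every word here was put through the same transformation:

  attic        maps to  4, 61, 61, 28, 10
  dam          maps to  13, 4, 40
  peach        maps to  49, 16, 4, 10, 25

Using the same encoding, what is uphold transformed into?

a(#1)→4 and t(#20)→61: differences scale by 3, so n = 3·pos + 1. The formula is n = 3×(alphabet index, a=1) + 1.
Applying it to uphold: u=21→64, p=16→49, h=8→25, o=15→46, l=12→37, d=4→13.

64, 49, 25, 46, 37, 13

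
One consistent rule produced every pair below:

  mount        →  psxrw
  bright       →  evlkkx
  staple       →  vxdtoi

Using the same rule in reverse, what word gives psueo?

The shifts repeat in a cycle of length 2: positions 0,1,… shift by +3, +4, then the pattern repeats.
Reversing it on psueo: p−3=m, s−4=o, u−3=r, e−4=a, o−3=l.

moral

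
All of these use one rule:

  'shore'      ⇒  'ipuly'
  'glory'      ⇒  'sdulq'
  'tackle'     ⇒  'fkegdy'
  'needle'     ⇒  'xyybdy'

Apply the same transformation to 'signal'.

imsxkd

s(18)→i(8) and h(7)→p(15) fit y≡23x+10 (mod 26); the inverse of 23 mod 26 is 17. This is an affine cipher: with a=0,…,z=25, each position x becomes (23x+10) mod 26.
Applying it to signal: s(18)→23·18+10≡8=i; i(8)→23·8+10≡12=m; g(6)→23·6+10≡18=s; n(13)→23·13+10≡23=x; a(0)→23·0+10≡10=k; l(11)→23·11+10≡3=d (all mod 26).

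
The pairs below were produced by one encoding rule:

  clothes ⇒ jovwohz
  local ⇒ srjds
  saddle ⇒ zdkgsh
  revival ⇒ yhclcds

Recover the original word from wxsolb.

pulley

Shifts by position in clothes: pos 0: c→j (+7), pos 1: l→o (+3), pos 2: o→v (+7), pos 3: t→w (+3) — repeating every 2. A repeating key of period 2 is used — shifts +7, +3 over and over.
Decoding wxsolb: w−7=p, x−3=u, s−7=l, o−3=l, l−7=e, b−3=y.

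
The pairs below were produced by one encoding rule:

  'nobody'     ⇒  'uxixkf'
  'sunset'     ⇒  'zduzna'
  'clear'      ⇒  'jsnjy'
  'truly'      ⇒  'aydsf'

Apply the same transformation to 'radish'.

Vowels shift forward by 9 and consonants shift forward by 7.
Applying it to radish: r(cons)+7=y, a(vowel)+9=j, d(cons)+7=k, i(vowel)+9=r, s(cons)+7=z, h(cons)+7=o.

yjkrzo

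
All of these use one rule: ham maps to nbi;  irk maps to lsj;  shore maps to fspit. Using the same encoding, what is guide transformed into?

fejvh

The output letters match the input read backwards, each shifted +1: ham reversed is mah. Read the word backwards and shift each letter +1.
For guide: reverse → ediug; then shift: e+1=f, d+1=e, i+1=j, u+1=v, g+1=h.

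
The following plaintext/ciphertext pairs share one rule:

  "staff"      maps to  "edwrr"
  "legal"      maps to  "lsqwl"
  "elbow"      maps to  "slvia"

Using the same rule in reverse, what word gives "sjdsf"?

enter

s(18)→e(4) and t(19)→d(3) fit y≡25x+22 (mod 26); the inverse of 25 mod 26 is 25. Treating letters as 0–25, the rule is x ↦ 25x + 22 (mod 26).
Undoing it on sjdsf: s(18)→25·(18−22)≡4=e; j(9)→25·(9−22)≡13=n; d(3)→25·(3−22)≡19=t; s(18)→25·(18−22)≡4=e; f(5)→25·(5−22)≡17=r (all mod 26).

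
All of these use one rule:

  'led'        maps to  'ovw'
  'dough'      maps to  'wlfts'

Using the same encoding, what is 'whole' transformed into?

Letters are reflected about the middle of the alphabet (position → 25−position): Atbash.
For whole: w↔d, h↔s, o↔l, l↔o, e↔v.

dslov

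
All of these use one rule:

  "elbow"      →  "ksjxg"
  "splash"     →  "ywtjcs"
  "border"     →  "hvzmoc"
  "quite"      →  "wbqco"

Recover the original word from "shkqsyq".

In elbow: e→k is +6, l→s is +7, b→j is +8, o→x is +9 — the shift increases by 1 each position. Letter i (0-indexed) is shifted by i+6, so successive shifts are 6, 7, 8, ….
Decoding shkqsyq: s−6=m, h−7=a, k−8=c, q−9=h, s−10=i, y−11=n, q−12=e.

machine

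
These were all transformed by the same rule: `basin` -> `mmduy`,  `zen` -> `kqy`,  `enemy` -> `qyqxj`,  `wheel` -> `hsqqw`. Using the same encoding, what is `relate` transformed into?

Vowels shift forward by 12 and consonants shift forward by 11.
On relate: r(cons)+11=c, e(vowel)+12=q, l(cons)+11=w, a(vowel)+12=m, t(cons)+11=e, e(vowel)+12=q.

cqwmeq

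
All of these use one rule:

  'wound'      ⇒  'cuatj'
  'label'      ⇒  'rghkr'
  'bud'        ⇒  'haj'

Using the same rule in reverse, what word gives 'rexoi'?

Compare letters: w→c is +6, o→u is +6, u→a is +6 — a constant shift. It's a constant shift of +6 (ROT6).
Undoing it on rexoi: r−6=l, e−6=y, x−6=r, o−6=i, i−6=c.

lyric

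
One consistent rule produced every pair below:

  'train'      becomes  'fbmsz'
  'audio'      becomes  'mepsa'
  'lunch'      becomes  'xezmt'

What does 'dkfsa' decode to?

ratio

Shifts by position in train: pos 0: t→f (+12), pos 1: r→b (+10), pos 2: a→m (+12), pos 3: i→s (+10) — repeating every 2. It's a Vigenère-style cipher with numeric key [12,10]: position i shifts by key[i mod 2].
Decoding dkfsa: d−12=r, k−10=a, f−12=t, s−10=i, a−12=o.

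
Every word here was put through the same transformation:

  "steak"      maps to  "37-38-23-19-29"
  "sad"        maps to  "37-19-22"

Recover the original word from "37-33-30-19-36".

solar

Letters become their 1-based position plus 18 (so a→19, b→20, …).
Reversing it on 37-33-30-19-36: 37→(37−18)÷1=19=s, 33→(33−18)÷1=15=o, 30→(30−18)÷1=12=l, 19→(19−18)÷1=1=a, 36→(36−18)÷1=18=r.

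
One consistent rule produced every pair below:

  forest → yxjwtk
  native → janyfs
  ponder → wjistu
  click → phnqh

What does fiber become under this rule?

The output letters match the input read backwards, each shifted +5: forest reversed is tserof. Two steps: reverse the string, then apply a Caesar shift of +5.
On fiber: reverse → rebif; then shift: r+5=w, e+5=j, b+5=g, i+5=n, f+5=k.

wjgnk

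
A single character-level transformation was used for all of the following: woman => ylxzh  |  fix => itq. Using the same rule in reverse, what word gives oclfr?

The word is reversed, then every letter is shifted forward by 11.
Undoing it on oclfr: shift back: o−11=d, c−11=r, l−11=a, f−11=u, r−11=g → draug; then reverse → guard.

guard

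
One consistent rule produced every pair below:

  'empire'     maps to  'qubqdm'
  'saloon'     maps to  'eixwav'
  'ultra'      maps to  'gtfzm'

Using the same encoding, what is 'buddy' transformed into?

ncplk

It's a Vigenère-style cipher with numeric key [12,8]: position i shifts by key[i mod 2].
Applying it to buddy: b+12=n, u+8=c, d+12=p, d+8=l, y+12=k.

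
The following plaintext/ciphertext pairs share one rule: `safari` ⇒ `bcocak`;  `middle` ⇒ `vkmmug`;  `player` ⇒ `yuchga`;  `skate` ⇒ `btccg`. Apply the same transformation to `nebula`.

wgkwuc

The shift depends on letter class: consonant s→b is +9, but vowel a→c is +2. Vowels shift forward by 2 and consonants shift forward by 9.
On nebula: n(cons)+9=w, e(vowel)+2=g, b(cons)+9=k, u(vowel)+2=w, l(cons)+9=u, a(vowel)+2=c.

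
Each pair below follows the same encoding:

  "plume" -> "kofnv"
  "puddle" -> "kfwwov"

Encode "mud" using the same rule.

nfw

Each pair mirrors across the alphabet (p↔k, l↔o, u↔f): positions sum to 25. Letters are reflected about the middle of the alphabet (position → 25−position): Atbash.
For mud: m↔n, u↔f, d↔w.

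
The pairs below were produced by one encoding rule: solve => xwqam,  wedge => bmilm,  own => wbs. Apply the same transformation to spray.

The shift depends on letter class: consonant s→x is +5, but vowel o→w is +8. The rule splits by letter class: vowels +8, consonants +5.
On spray: s(cons)+5=x, p(cons)+5=u, r(cons)+5=w, a(vowel)+8=i, y(cons)+5=d.

xuwid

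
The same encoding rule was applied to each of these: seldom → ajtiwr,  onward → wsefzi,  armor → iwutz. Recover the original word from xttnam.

polish

Shifts by position in seldom: pos 0: s→a (+8), pos 1: e→j (+5), pos 2: l→t (+8), pos 3: d→i (+5) — repeating every 2. A repeating key of period 2 is used — shifts +8, +5 over and over.
Undoing it on xttnam: x−8=p, t−5=o, t−8=l, n−5=i, a−8=s, m−5=h.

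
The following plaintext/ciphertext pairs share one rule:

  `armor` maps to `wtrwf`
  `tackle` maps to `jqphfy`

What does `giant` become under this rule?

The output letters match the input read backwards, each shifted +5: armor reversed is romra. Two steps: reverse the string, then apply a Caesar shift of +5.
On giant: reverse → tnaig; then shift: t+5=y, n+5=s, a+5=f, i+5=n, g+5=l.

ysfnl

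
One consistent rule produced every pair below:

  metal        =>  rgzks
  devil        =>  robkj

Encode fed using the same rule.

Two steps: reverse the string, then apply a Caesar shift of +6.
Applying it to fed: reverse → def; then shift: d+6=j, e+6=k, f+6=l.

jkl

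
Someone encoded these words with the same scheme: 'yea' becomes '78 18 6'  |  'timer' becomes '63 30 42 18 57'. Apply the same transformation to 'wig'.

72 30 24

y(#25)→78 and e(#5)→18: differences scale by 3, so n = 3·pos + 3. Each letter becomes 3×(its alphabet position, a=1..z=26) + 3.
Applying it to wig: w=23→72, i=9→30, g=7→24.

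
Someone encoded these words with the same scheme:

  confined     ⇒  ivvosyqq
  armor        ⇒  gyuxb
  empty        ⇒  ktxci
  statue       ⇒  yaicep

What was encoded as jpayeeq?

The shift increases by 1 at each position, starting from +6: 6, 7, 8, ….
Decoding jpayeeq: j−6=d, p−7=i, a−8=s, y−9=p, e−10=u, e−11=t, q−12=e.

dispute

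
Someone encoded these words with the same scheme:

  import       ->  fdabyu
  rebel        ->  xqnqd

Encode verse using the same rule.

The word is reversed, then every letter is shifted forward by 12.
For verse: reverse → esrev; then shift: e+12=q, s+12=e, r+12=d, e+12=q, v+12=h.

qedqh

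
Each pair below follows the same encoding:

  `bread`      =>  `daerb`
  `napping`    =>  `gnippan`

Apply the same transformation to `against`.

tsniaga

The word is simply reversed.
For against: reverse → tsniaga.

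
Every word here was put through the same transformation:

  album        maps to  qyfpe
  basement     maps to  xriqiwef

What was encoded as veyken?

The output letters match the input read backwards, each shifted +4: album reversed is mubla. The word is reversed, then every letter is shifted forward by 4.
Undoing it on veyken: shift back: v−4=r, e−4=a, y−4=u, k−4=g, e−4=a, n−4=j → raugaj; then reverse → jaguar.

jaguar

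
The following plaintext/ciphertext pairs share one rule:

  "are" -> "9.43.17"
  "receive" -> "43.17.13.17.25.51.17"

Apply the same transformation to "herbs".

a(#1)→9 and r(#18)→43: differences scale by 2, so n = 2·pos + 7. With a=1..z=26, the number is 2·pos + 7.
Applying it to herbs: h=8→23, e=5→17, r=18→43, b=2→11, s=19→45.

23.17.43.11.45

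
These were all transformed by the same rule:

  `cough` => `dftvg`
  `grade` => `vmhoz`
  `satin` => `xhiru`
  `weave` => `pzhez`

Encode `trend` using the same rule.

imzuo

Each letter's alphabet position (a=0..z=25) is mapped through 11·x+7 mod 26 — an affine cipher.
Applying it to trend: t(19)→11·19+7≡8=i; r(17)→11·17+7≡12=m; e(4)→11·4+7≡25=z; n(13)→11·13+7≡20=u; d(3)→11·3+7≡14=o (all mod 26).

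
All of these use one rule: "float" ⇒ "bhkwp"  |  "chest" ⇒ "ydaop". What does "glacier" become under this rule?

Compare letters: f→b is +22, l→h is +22, o→k is +22 — a constant shift. This is a Caesar cipher with shift 22.
On glacier: g+22=c, l+22=h, a+22=w, c+22=y, i+22=e, e+22=a, r+22=n.

chwyean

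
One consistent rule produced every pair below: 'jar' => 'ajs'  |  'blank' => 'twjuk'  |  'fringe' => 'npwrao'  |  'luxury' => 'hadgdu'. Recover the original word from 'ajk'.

The output letters match the input read backwards, each shifted +9: jar reversed is raj. Read the word backwards and shift each letter +9.
Undoing it on ajk: shift back: a−9=r, j−9=a, k−9=b → rab; then reverse → bar.

bar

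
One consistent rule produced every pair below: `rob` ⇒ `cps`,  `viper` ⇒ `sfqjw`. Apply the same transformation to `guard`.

Read the word backwards and shift each letter +1.
Applying it to guard: reverse → draug; then shift: d+1=e, r+1=s, a+1=b, u+1=v, g+1=h.

esbvh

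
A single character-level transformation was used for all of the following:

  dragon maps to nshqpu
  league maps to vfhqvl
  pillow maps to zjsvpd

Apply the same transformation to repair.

Shifts by position in dragon: pos 0: d→n (+10), pos 1: r→s (+1), pos 2: a→h (+7), pos 3: g→q (+10), pos 4: o→p (+1), pos 5: n→u (+7) — repeating every 3. It's a Vigenère-style cipher with numeric key [10,1,7]: position i shifts by key[i mod 3].
On repair: r+10=b, e+1=f, p+7=w, a+10=k, i+1=j, r+7=y.

bfwkjy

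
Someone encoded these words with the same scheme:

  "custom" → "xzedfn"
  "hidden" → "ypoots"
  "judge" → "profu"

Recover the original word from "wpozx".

model

The output letters match the input read backwards, each shifted +11: custom reversed is motsuc. Two steps: reverse the string, then apply a Caesar shift of +11.
Reversing it on wpozx: shift back: w−11=l, p−11=e, o−11=d, z−11=o, x−11=m → ledom; then reverse → model.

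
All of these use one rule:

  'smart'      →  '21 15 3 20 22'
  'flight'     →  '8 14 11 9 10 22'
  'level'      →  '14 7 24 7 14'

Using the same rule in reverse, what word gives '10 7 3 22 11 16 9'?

heating

s is letter #19 and maps to 21: an offset of 2. Letters become their 1-based position plus 2 (so a→3, b→4, …).
Decoding 10 7 3 22 11 16 9: 10→(10−2)÷1=8=h, 7→(7−2)÷1=5=e, 3→(3−2)÷1=1=a, 22→(22−2)÷1=20=t, 11→(11−2)÷1=9=i, 16→(16−2)÷1=14=n, 9→(9−2)÷1=7=g.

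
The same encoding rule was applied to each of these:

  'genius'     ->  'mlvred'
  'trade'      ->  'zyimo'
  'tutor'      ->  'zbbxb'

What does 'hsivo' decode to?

The shift increases by 1 at each position, starting from +6: 6, 7, 8, ….
Reversing it on hsivo: h−6=b, s−7=l, i−8=a, v−9=m, o−10=e.

blame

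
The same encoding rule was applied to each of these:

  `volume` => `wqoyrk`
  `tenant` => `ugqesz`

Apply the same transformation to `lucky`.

The shift increases by 1 at each position, starting from +1: 1, 2, 3, ….
On lucky: l+1=m, u+2=w, c+3=f, k+4=o, y+5=d.

mwfod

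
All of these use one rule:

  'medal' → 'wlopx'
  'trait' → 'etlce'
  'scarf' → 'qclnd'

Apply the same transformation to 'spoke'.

Two steps: reverse the string, then apply a Caesar shift of +11.
Applying it to spoke: reverse → ekops; then shift: e+11=p, k+11=v, o+11=z, p+11=a, s+11=d.

pvzad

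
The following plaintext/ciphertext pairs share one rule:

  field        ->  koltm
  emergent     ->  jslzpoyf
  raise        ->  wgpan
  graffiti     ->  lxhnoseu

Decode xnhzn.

In field: f→k is +5, i→o is +6, e→l is +7, l→t is +8 — the shift increases by 1 each position. Letter i (0-indexed) is shifted by i+5, so successive shifts are 5, 6, 7, ….
Reversing it on xnhzn: x−5=s, n−6=h, h−7=a, z−8=r, n−9=e.

share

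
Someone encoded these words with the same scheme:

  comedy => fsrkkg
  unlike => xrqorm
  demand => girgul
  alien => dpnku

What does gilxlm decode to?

In comedy: c→f is +3, o→s is +4, m→r is +5, e→k is +6 — the shift increases by 1 each position. Each letter shifts forward by (position + 3), i.e. 3, 4, 5, … — the shift grows by one for each successive letter.
Undoing it on gilxlm: g−3=d, i−4=e, l−5=g, x−6=r, l−7=e, m−8=e.

degree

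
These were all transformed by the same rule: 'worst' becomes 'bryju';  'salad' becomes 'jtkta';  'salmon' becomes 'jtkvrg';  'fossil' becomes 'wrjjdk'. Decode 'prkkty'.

w(22)→b(1) and o(14)→r(17) fit y≡11x+19 (mod 26); the inverse of 11 mod 26 is 19. This is an affine cipher: with a=0,…,z=25, each position x becomes (11x+19) mod 26.
Decoding prkkty: p(15)→19·(15−19)≡2=c; r(17)→19·(17−19)≡14=o; k(10)→19·(10−19)≡11=l; k(10)→19·(10−19)≡11=l; t(19)→19·(19−19)≡0=a; y(24)→19·(24−19)≡17=r (all mod 26).

collar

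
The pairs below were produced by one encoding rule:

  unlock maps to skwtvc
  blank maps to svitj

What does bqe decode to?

wit

The output letters match the input read backwards, each shifted +8: unlock reversed is kcolnu. The word is reversed, then every letter is shifted forward by 8.
Reversing it on bqe: shift back: b−8=t, q−8=i, e−8=w → tiw; then reverse → wit.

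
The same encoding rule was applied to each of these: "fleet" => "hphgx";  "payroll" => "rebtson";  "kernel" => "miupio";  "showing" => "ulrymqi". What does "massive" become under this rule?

oevumyg

Shifts by position in fleet: pos 0: f→h (+2), pos 1: l→p (+4), pos 2: e→h (+3), pos 3: e→g (+2), pos 4: t→x (+4) — repeating every 3. The shifts repeat in a cycle of length 3: positions 0,1,… shift by +2, +4, +3, then the pattern repeats.
For massive: m+2=o, a+4=e, s+3=v, s+2=u, i+4=m, v+3=y, e+2=g.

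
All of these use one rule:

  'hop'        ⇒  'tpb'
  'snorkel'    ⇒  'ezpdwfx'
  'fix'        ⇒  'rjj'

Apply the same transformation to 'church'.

The shift depends on letter class: consonant h→t is +12, but vowel o→p is +1. Vowels shift forward by 1 and consonants shift forward by 12.
Applying it to church: c(cons)+12=o, h(cons)+12=t, u(vowel)+1=v, r(cons)+12=d, c(cons)+12=o, h(cons)+12=t.

otvdot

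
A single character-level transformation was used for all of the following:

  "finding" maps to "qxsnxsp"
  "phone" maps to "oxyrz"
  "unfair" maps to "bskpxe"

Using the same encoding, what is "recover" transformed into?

The output letters match the input read backwards, each shifted +10: finding reversed is gnidnif. Two steps: reverse the string, then apply a Caesar shift of +10.
On recover: reverse → revocer; then shift: r+10=b, e+10=o, v+10=f, o+10=y, c+10=m, e+10=o, r+10=b.

bofymob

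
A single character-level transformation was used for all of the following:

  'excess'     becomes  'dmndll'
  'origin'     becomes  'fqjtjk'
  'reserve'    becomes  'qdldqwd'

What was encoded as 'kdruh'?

newly

e(4)→d(3) and x(23)→m(12) fit y≡21x+23 (mod 26); the inverse of 21 mod 26 is 5. Each letter's alphabet position (a=0..z=25) is mapped through 21·x+23 mod 26 — an affine cipher.
Reversing it on kdruh: k(10)→5·(10−23)≡13=n; d(3)→5·(3−23)≡4=e; r(17)→5·(17−23)≡22=w; u(20)→5·(20−23)≡11=l; h(7)→5·(7−23)≡24=y (all mod 26).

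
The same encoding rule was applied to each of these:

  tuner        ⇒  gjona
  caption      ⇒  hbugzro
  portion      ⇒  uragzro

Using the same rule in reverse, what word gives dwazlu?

t(19)→g(6) and u(20)→j(9) fit y≡3x+1 (mod 26); the inverse of 3 mod 26 is 9. Each letter's alphabet position (a=0..z=25) is mapped through 3·x+1 mod 26 — an affine cipher.
Undoing it on dwazlu: d(3)→9·(3−1)≡18=s; w(22)→9·(22−1)≡7=h; a(0)→9·(0−1)≡17=r; z(25)→9·(25−1)≡8=i; l(11)→9·(11−1)≡12=m; u(20)→9·(20−1)≡15=p (all mod 26).

shrimp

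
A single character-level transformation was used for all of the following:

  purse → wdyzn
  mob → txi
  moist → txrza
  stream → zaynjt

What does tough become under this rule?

axdno

The shift depends on letter class: consonant p→w is +7, but vowel u→d is +9. Two shifts are in play — +9 for a/e/i/o/u, +7 for every other letter.
For tough: t(cons)+7=a, o(vowel)+9=x, u(vowel)+9=d, g(cons)+7=n, h(cons)+7=o.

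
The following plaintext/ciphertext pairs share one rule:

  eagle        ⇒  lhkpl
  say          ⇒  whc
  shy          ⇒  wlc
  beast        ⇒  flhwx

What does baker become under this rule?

fholv

The shift depends on letter class: consonant g→k is +4, but vowel e→l is +7. Vowels shift forward by 7 and consonants shift forward by 4.
For baker: b(cons)+4=f, a(vowel)+7=h, k(cons)+4=o, e(vowel)+7=l, r(cons)+4=v.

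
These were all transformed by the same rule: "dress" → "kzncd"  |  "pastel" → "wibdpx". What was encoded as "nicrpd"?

In dress: d→k is +7, r→z is +8, e→n is +9, s→c is +10 — the shift increases by 1 each position. Letter i (0-indexed) is shifted by i+7, so successive shifts are 7, 8, 9, ….
Reversing it on nicrpd: n−7=g, i−8=a, c−9=t, r−10=h, p−11=e, d−12=r.

gather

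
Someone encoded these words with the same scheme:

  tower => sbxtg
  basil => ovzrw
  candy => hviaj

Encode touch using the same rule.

sblhy

t(19)→s(18) and o(14)→b(1) fit y≡19x+21 (mod 26); the inverse of 19 mod 26 is 11. Treating letters as 0–25, the rule is x ↦ 19x + 21 (mod 26).
On touch: t(19)→19·19+21≡18=s; o(14)→19·14+21≡1=b; u(20)→19·20+21≡11=l; c(2)→19·2+21≡7=h; h(7)→19·7+21≡24=y (all mod 26).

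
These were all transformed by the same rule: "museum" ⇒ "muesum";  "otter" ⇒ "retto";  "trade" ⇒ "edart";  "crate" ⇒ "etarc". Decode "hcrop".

The output letters match the input read backwards: museum reversed is muesum. The word is simply reversed.
Decoding hcrop: then reverse → porch.

porch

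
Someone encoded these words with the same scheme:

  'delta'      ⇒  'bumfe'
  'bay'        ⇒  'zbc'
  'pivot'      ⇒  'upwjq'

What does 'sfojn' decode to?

The output letters match the input read backwards, each shifted +1: delta reversed is atled. Two steps: reverse the string, then apply a Caesar shift of +1.
Decoding sfojn: shift back: s−1=r, f−1=e, o−1=n, j−1=i, n−1=m → renim; then reverse → miner.

miner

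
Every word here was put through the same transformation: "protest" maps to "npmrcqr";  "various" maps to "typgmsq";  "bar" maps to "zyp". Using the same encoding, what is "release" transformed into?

pcjcyqc

Compare letters: p→n is +24, r→p is +24, o→m is +24 — a constant shift. It's a constant shift of +24 (ROT24).
Applying it to release: r+24=p, e+24=c, l+24=j, e+24=c, a+24=y, s+24=q, e+24=c.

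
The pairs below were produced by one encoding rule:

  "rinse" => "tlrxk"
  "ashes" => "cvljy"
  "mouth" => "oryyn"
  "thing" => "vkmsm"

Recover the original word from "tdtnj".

rapid

Each letter shifts forward by (position + 2), i.e. 2, 3, 4, … — the shift grows by one for each successive letter.
Reversing it on tdtnj: t−2=r, d−3=a, t−4=p, n−5=i, j−6=d.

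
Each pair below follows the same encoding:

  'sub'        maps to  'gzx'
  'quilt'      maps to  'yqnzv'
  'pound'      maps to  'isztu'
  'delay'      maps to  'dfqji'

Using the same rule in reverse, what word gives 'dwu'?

pry

Read the word backwards and shift each letter +5.
Reversing it on dwu: shift back: d−5=y, w−5=r, u−5=p → yrp; then reverse → pry.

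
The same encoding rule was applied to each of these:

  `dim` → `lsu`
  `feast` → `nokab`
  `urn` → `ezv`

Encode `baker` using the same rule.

The rule splits by letter class: vowels +10, consonants +8.
On baker: b(cons)+8=j, a(vowel)+10=k, k(cons)+8=s, e(vowel)+10=o, r(cons)+8=z.

jksoz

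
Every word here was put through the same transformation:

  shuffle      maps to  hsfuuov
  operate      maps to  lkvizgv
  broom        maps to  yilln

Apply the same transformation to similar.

hrnrozi

Each pair mirrors across the alphabet (s↔h, h↔s, u↔f): positions sum to 25. Each letter is replaced by its mirror in the alphabet: a↔z, b↔y, c↔x, and so on (the Atbash cipher).
For similar: s↔h, i↔r, m↔n, i↔r, l↔o, a↔z, r↔i.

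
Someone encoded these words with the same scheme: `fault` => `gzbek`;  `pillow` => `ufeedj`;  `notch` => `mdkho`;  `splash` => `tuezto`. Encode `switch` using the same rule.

tjfkho

Treating letters as 0–25, the rule is x ↦ 17x + 25 (mod 26).
For switch: s(18)→17·18+25≡19=t; w(22)→17·22+25≡9=j; i(8)→17·8+25≡5=f; t(19)→17·19+25≡10=k; c(2)→17·2+25≡7=h; h(7)→17·7+25≡14=o (all mod 26).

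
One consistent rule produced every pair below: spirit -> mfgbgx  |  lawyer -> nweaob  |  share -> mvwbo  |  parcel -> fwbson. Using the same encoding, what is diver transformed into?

s(18)→m(12) and p(15)→f(5) fit y≡11x+22 (mod 26); the inverse of 11 mod 26 is 19. Treating letters as 0–25, the rule is x ↦ 11x + 22 (mod 26).
For diver: d(3)→11·3+22≡3=d; i(8)→11·8+22≡6=g; v(21)→11·21+22≡19=t; e(4)→11·4+22≡14=o; r(17)→11·17+22≡1=b (all mod 26).

dgtob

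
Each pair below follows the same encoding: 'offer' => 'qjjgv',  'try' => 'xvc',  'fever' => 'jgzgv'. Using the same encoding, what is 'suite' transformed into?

The shift depends on letter class: consonant f→j is +4, but vowel o→q is +2. The rule splits by letter class: vowels +2, consonants +4.
On suite: s(cons)+4=w, u(vowel)+2=w, i(vowel)+2=k, t(cons)+4=x, e(vowel)+2=g.

wwkxg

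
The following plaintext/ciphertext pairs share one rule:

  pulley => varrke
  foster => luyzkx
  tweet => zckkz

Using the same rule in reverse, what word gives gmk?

age

Compare letters: p→v is +6, u→a is +6, l→r is +6 — a constant shift. Each letter is shifted forward by 6 in the alphabet (a Caesar shift of +6).
Reversing it on gmk: g−6=a, m−6=g, k−6=e.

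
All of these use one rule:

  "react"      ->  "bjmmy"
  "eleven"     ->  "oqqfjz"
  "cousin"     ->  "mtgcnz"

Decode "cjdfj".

serve

Shifts by position in react: pos 0: r→b (+10), pos 1: e→j (+5), pos 2: a→m (+12), pos 3: c→m (+10), pos 4: t→y (+5) — repeating every 3. It's a Vigenère-style cipher with numeric key [10,5,12]: position i shifts by key[i mod 3].
Undoing it on cjdfj: c−10=s, j−5=e, d−12=r, f−10=v, j−5=e.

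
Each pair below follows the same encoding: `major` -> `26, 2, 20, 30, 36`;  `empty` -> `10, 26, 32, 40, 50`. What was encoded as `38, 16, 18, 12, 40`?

shift

With a=1..z=26, the number is 2·pos.
Decoding 38, 16, 18, 12, 40: 38→(38−0)÷2=19=s, 16→(16−0)÷2=8=h, 18→(18−0)÷2=9=i, 12→(12−0)÷2=6=f, 40→(40−0)÷2=20=t.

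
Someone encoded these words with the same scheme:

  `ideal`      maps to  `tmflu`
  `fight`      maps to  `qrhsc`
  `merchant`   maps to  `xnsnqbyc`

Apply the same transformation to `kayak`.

Shifts by position in ideal: pos 0: i→t (+11), pos 1: d→m (+9), pos 2: e→f (+1), pos 3: a→l (+11), pos 4: l→u (+9) — repeating every 3. A repeating key of period 3 is used — shifts +11, +9, +1 over and over.
On kayak: k+11=v, a+9=j, y+1=z, a+11=l, k+9=t.

vjzlt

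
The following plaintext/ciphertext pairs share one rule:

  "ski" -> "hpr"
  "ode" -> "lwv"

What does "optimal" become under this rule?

Each letter is replaced by its mirror in the alphabet: a↔z, b↔y, c↔x, and so on (the Atbash cipher).
Applying it to optimal: o↔l, p↔k, t↔g, i↔r, m↔n, a↔z, l↔o.

lkgrnzo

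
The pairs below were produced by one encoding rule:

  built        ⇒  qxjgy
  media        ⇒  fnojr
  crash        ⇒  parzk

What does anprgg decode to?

b(1)→q(16) and u(20)→x(23) fit y≡25x+17 (mod 26); the inverse of 25 mod 26 is 25. Treating letters as 0–25, the rule is x ↦ 25x + 17 (mod 26).
Undoing it on anprgg: a(0)→25·(0−17)≡17=r; n(13)→25·(13−17)≡4=e; p(15)→25·(15−17)≡2=c; r(17)→25·(17−17)≡0=a; g(6)→25·(6−17)≡11=l; g(6)→25·(6−17)≡11=l (all mod 26).

recall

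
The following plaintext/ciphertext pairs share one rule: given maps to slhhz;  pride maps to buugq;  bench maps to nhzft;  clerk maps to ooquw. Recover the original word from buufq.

price

Shifts by position in given: pos 0: g→s (+12), pos 1: i→l (+3), pos 2: v→h (+12), pos 3: e→h (+3) — repeating every 2. The shifts repeat in a cycle of length 2: positions 0,1,… shift by +12, +3, then the pattern repeats.
Undoing it on buufq: b−12=p, u−3=r, u−12=i, f−3=c, q−12=e.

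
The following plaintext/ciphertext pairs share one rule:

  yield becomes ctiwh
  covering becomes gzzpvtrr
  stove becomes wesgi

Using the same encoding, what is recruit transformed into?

vpgcytx

It's a Vigenère-style cipher with numeric key [4,11]: position i shifts by key[i mod 2].
Applying it to recruit: r+4=v, e+11=p, c+4=g, r+11=c, u+4=y, i+11=t, t+4=x.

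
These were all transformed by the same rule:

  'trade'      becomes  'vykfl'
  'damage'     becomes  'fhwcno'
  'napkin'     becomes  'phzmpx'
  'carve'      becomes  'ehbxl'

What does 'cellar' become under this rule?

Shifts by position in trade: pos 0: t→v (+2), pos 1: r→y (+7), pos 2: a→k (+10), pos 3: d→f (+2), pos 4: e→l (+7) — repeating every 3. It's a Vigenère-style cipher with numeric key [2,7,10]: position i shifts by key[i mod 3].
On cellar: c+2=e, e+7=l, l+10=v, l+2=n, a+7=h, r+10=b.

elvnhb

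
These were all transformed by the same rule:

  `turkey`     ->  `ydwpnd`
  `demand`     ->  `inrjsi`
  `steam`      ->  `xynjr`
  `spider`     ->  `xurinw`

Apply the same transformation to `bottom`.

The shift depends on letter class: consonant t→y is +5, but vowel u→d is +9. Vowels shift forward by 9 and consonants shift forward by 5.
On bottom: b(cons)+5=g, o(vowel)+9=x, t(cons)+5=y, t(cons)+5=y, o(vowel)+9=x, m(cons)+5=r.

gxyyxr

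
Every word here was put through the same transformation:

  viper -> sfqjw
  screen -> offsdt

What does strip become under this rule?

qjsut

Two steps: reverse the string, then apply a Caesar shift of +1.
On strip: reverse → pirts; then shift: p+1=q, i+1=j, r+1=s, t+1=u, s+1=t.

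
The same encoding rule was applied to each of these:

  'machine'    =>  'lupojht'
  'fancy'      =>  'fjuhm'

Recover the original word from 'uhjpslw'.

pelican

Two steps: reverse the string, then apply a Caesar shift of +7.
Undoing it on uhjpslw: shift back: u−7=n, h−7=a, j−7=c, p−7=i, s−7=l, l−7=e, w−7=p → nacilep; then reverse → pelican.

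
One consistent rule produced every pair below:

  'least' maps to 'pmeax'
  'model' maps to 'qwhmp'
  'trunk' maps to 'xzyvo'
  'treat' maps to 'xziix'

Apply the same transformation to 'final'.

jqrip

The shifts repeat in a cycle of length 2: positions 0,1,… shift by +4, +8, then the pattern repeats.
For final: f+4=j, i+8=q, n+4=r, a+8=i, l+4=p.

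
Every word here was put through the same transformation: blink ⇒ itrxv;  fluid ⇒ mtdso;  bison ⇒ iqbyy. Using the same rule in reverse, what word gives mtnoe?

fleet

In blink: b→i is +7, l→t is +8, i→r is +9, n→x is +10 — the shift increases by 1 each position. Each letter shifts forward by (position + 7), i.e. 7, 8, 9, … — the shift grows by one for each successive letter.
Reversing it on mtnoe: m−7=f, t−8=l, n−9=e, o−10=e, e−11=t.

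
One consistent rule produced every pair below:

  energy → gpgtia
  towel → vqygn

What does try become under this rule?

vta

Compare letters: e→g is +2, n→p is +2, e→g is +2 — a constant shift. Every letter moves 2 places later in the alphabet, wrapping around z→a.
Applying it to try: t+2=v, r+2=t, y+2=a.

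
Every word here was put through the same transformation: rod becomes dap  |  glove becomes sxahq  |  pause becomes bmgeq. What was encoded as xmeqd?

Compare letters: r→d is +12, o→a is +12, d→p is +12 — a constant shift. It's a constant shift of +12 (ROT12).
Undoing it on xmeqd: x−12=l, m−12=a, e−12=s, q−12=e, d−12=r.

laser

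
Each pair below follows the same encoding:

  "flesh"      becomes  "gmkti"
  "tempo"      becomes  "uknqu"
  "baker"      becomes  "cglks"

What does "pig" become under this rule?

The shift depends on letter class: consonant f→g is +1, but vowel e→k is +6. Vowels shift forward by 6 and consonants shift forward by 1.
Applying it to pig: p(cons)+1=q, i(vowel)+6=o, g(cons)+1=h.

qoh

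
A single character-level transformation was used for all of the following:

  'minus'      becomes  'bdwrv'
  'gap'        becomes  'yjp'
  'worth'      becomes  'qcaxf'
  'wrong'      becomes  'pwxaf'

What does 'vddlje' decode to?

The output letters match the input read backwards, each shifted +9: minus reversed is sunim. Read the word backwards and shift each letter +9.
Reversing it on vddlje: shift back: v−9=m, d−9=u, d−9=u, l−9=c, j−9=a, e−9=v → muucav; then reverse → vacuum.

vacuum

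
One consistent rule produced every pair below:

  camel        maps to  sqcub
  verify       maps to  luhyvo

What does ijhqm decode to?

straw

Compare letters: c→s is +16, a→q is +16, m→c is +16 — a constant shift. It's a constant shift of +16 (ROT16).
Reversing it on ijhqm: i−16=s, j−16=t, h−16=r, q−16=a, m−16=w.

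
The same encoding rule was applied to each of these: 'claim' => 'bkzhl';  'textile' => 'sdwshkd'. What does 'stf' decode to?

Compare letters: c→b is +25, l→k is +25, a→z is +25 — a constant shift. Every letter moves 25 places later in the alphabet, wrapping around z→a.
Reversing it on stf: s−25=t, t−25=u, f−25=g.

tug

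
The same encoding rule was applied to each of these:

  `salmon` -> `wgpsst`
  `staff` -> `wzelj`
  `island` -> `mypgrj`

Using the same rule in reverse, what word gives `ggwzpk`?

Shifts by position in salmon: pos 0: s→w (+4), pos 1: a→g (+6), pos 2: l→p (+4), pos 3: m→s (+6) — repeating every 2. The shifts repeat in a cycle of length 2: positions 0,1,… shift by +4, +6, then the pattern repeats.
Reversing it on ggwzpk: g−4=c, g−6=a, w−4=s, z−6=t, p−4=l, k−6=e.

castle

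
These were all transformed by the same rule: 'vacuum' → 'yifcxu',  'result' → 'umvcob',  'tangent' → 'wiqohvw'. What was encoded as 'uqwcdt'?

ritual

It's a Vigenère-style cipher with numeric key [3,8]: position i shifts by key[i mod 2].
Reversing it on uqwcdt: u−3=r, q−8=i, w−3=t, c−8=u, d−3=a, t−8=l.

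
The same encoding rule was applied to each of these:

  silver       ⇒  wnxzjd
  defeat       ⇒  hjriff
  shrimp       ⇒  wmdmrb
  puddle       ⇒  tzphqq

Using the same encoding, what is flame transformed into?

The shifts repeat in a cycle of length 3: positions 0,1,… shift by +4, +5, +12, then the pattern repeats.
On flame: f+4=j, l+5=q, a+12=m, m+4=q, e+5=j.

jqmqj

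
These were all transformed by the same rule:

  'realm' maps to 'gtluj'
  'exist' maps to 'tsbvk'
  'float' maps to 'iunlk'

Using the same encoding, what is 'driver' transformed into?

egbotg

Each letter's alphabet position (a=0..z=25) is mapped through 15·x+11 mod 26 — an affine cipher.
On driver: d(3)→15·3+11≡4=e; r(17)→15·17+11≡6=g; i(8)→15·8+11≡1=b; v(21)→15·21+11≡14=o; e(4)→15·4+11≡19=t; r(17)→15·17+11≡6=g (all mod 26).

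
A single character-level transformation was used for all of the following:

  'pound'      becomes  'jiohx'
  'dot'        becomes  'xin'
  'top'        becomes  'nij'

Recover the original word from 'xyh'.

Compare letters: p→j is +20, o→i is +20, u→o is +20 — a constant shift. Each letter is shifted forward by 20 in the alphabet (a Caesar shift of +20).
Undoing it on xyh: x−20=d, y−20=e, h−20=n.

den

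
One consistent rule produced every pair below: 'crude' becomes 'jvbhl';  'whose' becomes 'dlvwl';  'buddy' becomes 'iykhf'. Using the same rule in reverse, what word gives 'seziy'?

laser

Shifts by position in crude: pos 0: c→j (+7), pos 1: r→v (+4), pos 2: u→b (+7), pos 3: d→h (+4) — repeating every 2. A repeating key of period 2 is used — shifts +7, +4 over and over.
Decoding seziy: s−7=l, e−4=a, z−7=s, i−4=e, y−7=r.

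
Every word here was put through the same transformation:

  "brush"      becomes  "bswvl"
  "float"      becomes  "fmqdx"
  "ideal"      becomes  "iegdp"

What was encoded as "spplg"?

In brush: b→b is +0, r→s is +1, u→w is +2, s→v is +3 — the shift increases by 1 each position. Each letter shifts forward by its position index (0, 1, 2, …) — the shift grows by one for each successive letter.
Decoding spplg: s−0=s, p−1=o, p−2=n, l−3=i, g−4=c.

sonic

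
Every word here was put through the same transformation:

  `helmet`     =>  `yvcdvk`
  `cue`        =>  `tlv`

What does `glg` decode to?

Compare letters: h→y is +17, e→v is +17, l→c is +17 — a constant shift. Each letter is shifted forward by 17 in the alphabet (a Caesar shift of +17).
Undoing it on glg: g−17=p, l−17=u, g−17=p.

pup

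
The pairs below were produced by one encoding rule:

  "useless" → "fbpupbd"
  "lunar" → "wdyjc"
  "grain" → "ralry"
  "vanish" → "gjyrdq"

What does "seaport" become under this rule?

Shifts by position in useless: pos 0: u→f (+11), pos 1: s→b (+9), pos 2: e→p (+11), pos 3: l→u (+9) — repeating every 2. A repeating key of period 2 is used — shifts +11, +9 over and over.
For seaport: s+11=d, e+9=n, a+11=l, p+9=y, o+11=z, r+9=a, t+11=e.

dnlyzae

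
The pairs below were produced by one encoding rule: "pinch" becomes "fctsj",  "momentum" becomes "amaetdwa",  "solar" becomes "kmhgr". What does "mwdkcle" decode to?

p(15)→f(5) and i(8)→c(2) fit y≡19x+6 (mod 26); the inverse of 19 mod 26 is 11. This is an affine cipher: with a=0,…,z=25, each position x becomes (19x+6) mod 26.
Undoing it on mwdkcle: m(12)→11·(12−6)≡14=o; w(22)→11·(22−6)≡20=u; d(3)→11·(3−6)≡19=t; k(10)→11·(10−6)≡18=s; c(2)→11·(2−6)≡8=i; l(11)→11·(11−6)≡3=d; e(4)→11·(4−6)≡4=e (all mod 26).

outside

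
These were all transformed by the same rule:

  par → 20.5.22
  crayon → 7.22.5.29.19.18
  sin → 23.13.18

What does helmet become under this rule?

The number is (letter's place in the alphabet, a=1) + 4.
On helmet: h=8→12, e=5→9, l=12→16, m=13→17, e=5→9, t=20→24.

12.9.16.17.9.24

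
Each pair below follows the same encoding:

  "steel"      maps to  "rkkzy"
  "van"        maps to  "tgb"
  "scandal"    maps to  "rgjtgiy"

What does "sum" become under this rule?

The output letters match the input read backwards, each shifted +6: steel reversed is leets. The word is reversed, then every letter is shifted forward by 6.
Applying it to sum: reverse → mus; then shift: m+6=s, u+6=a, s+6=y.

say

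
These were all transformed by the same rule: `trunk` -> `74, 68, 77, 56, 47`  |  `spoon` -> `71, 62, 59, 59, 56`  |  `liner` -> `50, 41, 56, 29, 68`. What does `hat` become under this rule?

t(#20)→74 and r(#18)→68: differences scale by 3, so n = 3·pos + 14. Each letter becomes 3×(its alphabet position, a=1..z=26) + 14.
Applying it to hat: h=8→38, a=1→17, t=20→74.

38, 17, 74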